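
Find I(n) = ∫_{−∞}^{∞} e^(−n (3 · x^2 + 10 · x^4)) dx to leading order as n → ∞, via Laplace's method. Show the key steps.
I(n) ~ sqrt(π/(3n))

φ(x) = 3 · x^2 + 10 · x^4 has its unique global minimum at x* = 0 (since φ'(x) = 6x + 40x^3 = 0 only at x = 0 for real x with both coefficients positive, and φ → ∞ as |x| → ∞). At x* = 0, φ(0) = 0 and φ''(0) = 6. Laplace's method then gives
  I(n) ~ sqrt(2π / (n · φ''(0))) · e^(−n φ(0)) = sqrt(2π / (6n)) = sqrt(π/(3n)).
The 10 · x^4 term contributes only at subleading order (an O(1/n) relative correction).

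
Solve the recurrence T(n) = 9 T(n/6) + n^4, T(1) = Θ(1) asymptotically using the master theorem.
T(n) = Θ(n^4)

log_6 9 ≈ 1.226. f(n) = n^4 dominates n^(log_6 9) since 4 > 1.226, and the regularity condition a·f(n/b) = 9·(n/6)^4 = (9/1296)·n^4 ≤ c·f(n) holds with c = 9/1296 ≈ 0.00694 < 1. So this is Case 3: T(n) = Θ(f(n)) = Θ(n^4).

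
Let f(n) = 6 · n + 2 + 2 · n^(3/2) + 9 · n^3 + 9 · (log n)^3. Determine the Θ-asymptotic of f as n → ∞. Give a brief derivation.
f(n) ∈ Θ(n^3)

Compare the terms by growth order. For large n, n^a · (log n)^b dominates n^a' · (log n)^b' iff a > a', or (a = a' and b > b'). Ranking the 5 terms shows the dominant one is 9 · n^3. Hence f(n) ∈ Θ(n^3).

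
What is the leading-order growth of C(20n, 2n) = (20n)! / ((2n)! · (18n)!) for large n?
C(20n, 2n) ~ (10000000000/387420489)^(2n) · sqrt(5/(9π·2n))

Write N = 2n. Apply Stirling to each factorial:
  (10N)! ~ sqrt(2π·10N) · (10N/e)^(10N),
  N! ~ sqrt(2π N) · (N/e)^N,
  (9N)! ~ sqrt(2π·9N) · (9N/e)^(9N).
The exponential factors combine to (10N)^(10N) / (N^N · (9N)^(9N)) = 10^(10N)/9^(9N) = (10^10/9^9)^N = (10000000000/387420489)^N.
The square-root prefactors combine to sqrt(2π·10N) / (sqrt(2π N)·sqrt(2π·9N)) = sqrt(10 / (2π·9·N)) = sqrt(5/(9π·2n)).
Substituting N = 2n: C(20n, 2n) ~ (10000000000/387420489)^(2n) · sqrt(5/(9π·2n)).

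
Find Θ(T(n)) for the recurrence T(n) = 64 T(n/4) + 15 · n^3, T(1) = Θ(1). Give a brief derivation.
T(n) = Θ(n^3 log n)

log_4 64 = 3, and f(n) = 15 · n^3 = Θ(n^(log_4 64)). This is Case 2 of the master theorem: T(n) = Θ(f(n) · log n) = Θ(n^3 log n).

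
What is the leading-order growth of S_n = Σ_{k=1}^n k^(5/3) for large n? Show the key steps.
S_n ~ (3/8) · n^(8/3)

Integral comparison: Σ_{k=1}^n k^(5/3) = ∫_0^n x^(5/3) dx + O(n^(5/3)). The integral is n^(1 + 5/3) / (1 + 5/3) = n^((5+3)/3) / ((5+3)/3) = (3/8) · n^(8/3).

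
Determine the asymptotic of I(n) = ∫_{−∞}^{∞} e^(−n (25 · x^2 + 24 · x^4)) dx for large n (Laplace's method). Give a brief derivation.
I(n) ~ sqrt(π/(25n))

φ(x) = 25 · x^2 + 24 · x^4 has its unique global minimum at x* = 0 (since φ'(x) = 50x + 96x^3 = 0 only at x = 0 for real x with both coefficients positive, and φ → ∞ as |x| → ∞). At x* = 0, φ(0) = 0 and φ''(0) = 50. Laplace's method then gives
  I(n) ~ sqrt(2π / (n · φ''(0))) · e^(−n φ(0)) = sqrt(2π / (50n)) = sqrt(π/(25n)).
The 24 · x^4 term contributes only at subleading order (an O(1/n) relative correction).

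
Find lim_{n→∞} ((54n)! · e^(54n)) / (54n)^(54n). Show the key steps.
lim = ∞

Stirling: (54n)! ~ sqrt(2π·54n) · (54n/e)^(54n). Hence
  (54n)! · e^(54n) / (54n)^(54n) ~ sqrt(2π·54n) = sqrt(2π·54) · sqrt(n) → ∞.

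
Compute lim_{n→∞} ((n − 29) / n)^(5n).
lim = e^(−145)

Rewrite as (1 − 29/n)^(5n). By the standard limit (1 + x/n)^n → e^x, we have (1 − 29/n)^n → e^(−29), and raising to the 5th power gives e^(−145).
More precisely, ln[(1 − 29/n)^(5n)] = 5n · ln(1 − 29/n) = 5n · (-29/n + O(1/n^2)) = -145 + O(1/n) → -145.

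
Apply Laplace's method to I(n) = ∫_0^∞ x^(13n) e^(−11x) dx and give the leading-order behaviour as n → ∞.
I(n) ~ (sqrt(2π·13n) / 11) · (13n/(11e))^(13n)

Write the integrand as exp(13n ln x − 11x) and set f(x) = 13n ln x − 11x. Then f'(x) = 13n/x − 11 = 0 at x* = 13n/11, and f''(x*) = −13n/x*^2 = −11^2/(13n). Laplace's method (interior maximum) gives
  I(n) ~ e^(f(x*)) · sqrt(2π / |f''(x*)|)
        = exp(13n ln(13n/11) − 13n) · sqrt(2π · 13n / 11^2)
        = (13n/11)^(13n) e^(−13n) · sqrt(2π·13n) / 11
        = (sqrt(2π·13n) / 11) · (13n/(11e))^(13n).
This matches Γ(13n+1)/11^(13n+1) with Stirling applied to Γ.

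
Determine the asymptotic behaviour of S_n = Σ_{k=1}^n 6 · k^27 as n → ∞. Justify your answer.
S_n ~ 3 · n^28 / 14

By integral comparison (Euler-Maclaurin), Σ_{k=1}^n 6 · k^27 = 6 · ∫_0^n x^27 dx + O(n^27) = 6 · n^28/28 = 3 · n^28 / 14 + O(n^27). (Equivalently, Faulhaber's formula gives the same leading term.)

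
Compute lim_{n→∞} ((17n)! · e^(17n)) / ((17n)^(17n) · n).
lim = 0

Stirling: (17n)! ~ sqrt(2π·17n) · (17n/e)^(17n). Hence
  (17n)! · e^(17n) / (17n)^(17n) ~ sqrt(2π·17n).
Dividing by n: sqrt(2π·17n) / n = sqrt(2π·17) · n^((1−2)/2), so the expression behaves like sqrt(2π·17) · n^((1−2)/2) → 0.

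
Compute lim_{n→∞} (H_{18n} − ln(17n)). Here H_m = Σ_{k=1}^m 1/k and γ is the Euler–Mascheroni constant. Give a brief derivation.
lim = ln(18/17) + γ

By Euler-Maclaurin, H_m = ln m + γ + O(1/m). So
  H_{18n} − ln(17n) = ln(18n) + γ − ln(17n) + O(1/n)
                       = ln(18/17) + γ + O(1/n).
Hence the limit is ln(18/17) + γ.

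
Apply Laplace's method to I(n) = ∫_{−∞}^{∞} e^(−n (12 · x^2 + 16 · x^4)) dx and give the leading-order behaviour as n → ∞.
I(n) ~ sqrt(π/(12n))

φ(x) = 12 · x^2 + 16 · x^4 has its unique global minimum at x* = 0 (since φ'(x) = 24x + 64x^3 = 0 only at x = 0 for real x with both coefficients positive, and φ → ∞ as |x| → ∞). At x* = 0, φ(0) = 0 and φ''(0) = 24. Laplace's method then gives
  I(n) ~ sqrt(2π / (n · φ''(0))) · e^(−n φ(0)) = sqrt(2π / (24n)) = sqrt(π/(12n)).
The 16 · x^4 term contributes only at subleading order (an O(1/n) relative correction).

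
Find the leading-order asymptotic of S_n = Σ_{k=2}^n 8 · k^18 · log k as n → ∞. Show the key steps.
S_n ~ 8 · n^19 log n / 19 − 8 · n^19 / 361

By integral comparison, S_n = ∫_1^n 8 · x^18 · log x dx + O(n^18 · log n). For the integral, ∫ x^18 log x dx = n^19 log n / 19 − n^19/361 (integration by parts). Hence S_n ~ 8 · n^19 log n / 19 − 8 · n^19 / 361.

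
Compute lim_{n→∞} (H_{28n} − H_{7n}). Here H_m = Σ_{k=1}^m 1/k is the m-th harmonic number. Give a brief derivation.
lim = ln(28/7) = ln 4

Euler-Maclaurin gives H_m = ln m + γ + 1/(2m) + O(1/m^2). The γ and O(1/m) terms cancel in the difference:
  H_{28n} − H_{7n} = ln(28n) − ln(7n) + O(1/n) = ln(28/7) + O(1/n).
Hence the limit is ln(28/7) = ln 4.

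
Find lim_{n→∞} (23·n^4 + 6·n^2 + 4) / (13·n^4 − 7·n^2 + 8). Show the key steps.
lim = 23/13

For large n the leading n^4 terms dominate both numerator and denominator. Dividing top and bottom by n^4, every other term tends to 0, leaving 23/13.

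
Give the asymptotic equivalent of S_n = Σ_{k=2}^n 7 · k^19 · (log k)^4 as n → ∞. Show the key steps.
S_n ~ 7 · n^20 · (log n)^4 / 20

By integral comparison, S_n = ∫_1^n 7 · x^19 · (log x)^4 dx + O(n^19 · (log n)^4). For the integral, the leading term of ∫_1^n x^19 (log x)^4 dx is n^20/20 · (log n)^4 (by repeated integration by parts; each step lowers the log-exponent and produces a relatively O(1/log n) correction). Hence S_n ~ 7 · n^20 · (log n)^4 / 20.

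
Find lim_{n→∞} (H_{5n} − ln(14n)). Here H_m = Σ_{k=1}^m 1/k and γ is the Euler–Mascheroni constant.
lim = ln(5/14) + γ

By Euler-Maclaurin, H_m = ln m + γ + O(1/m). So
  H_{5n} − ln(14n) = ln(5n) + γ − ln(14n) + O(1/n)
                       = ln(5/14) + γ + O(1/n).
Hence the limit is ln(5/14) + γ.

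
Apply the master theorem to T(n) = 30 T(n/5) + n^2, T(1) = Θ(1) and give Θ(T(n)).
T(n) = Θ(n^(log_5 30))

Master theorem: compare f(n) = n^2 to n^(log_5 30) where log_5 30 ≈ 2.113. Since 2 < log_5 30, we have f(n) = O(n^(log_5 30 − ε)) for some ε > 0 — Case 1. Hence T(n) = Θ(n^(log_5 30)).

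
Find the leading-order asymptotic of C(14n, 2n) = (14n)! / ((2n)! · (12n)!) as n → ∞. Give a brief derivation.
C(14n, 2n) ~ (823543/46656)^(2n) · sqrt(7/(12π·2n))

Write N = 2n. Apply Stirling to each factorial:
  (7N)! ~ sqrt(2π·7N) · (7N/e)^(7N),
  N! ~ sqrt(2π N) · (N/e)^N,
  (6N)! ~ sqrt(2π·6N) · (6N/e)^(6N).
The exponential factors combine to (7N)^(7N) / (N^N · (6N)^(6N)) = 7^(7N)/6^(6N) = (7^7/6^6)^N = (823543/46656)^N.
The square-root prefactors combine to sqrt(2π·7N) / (sqrt(2π N)·sqrt(2π·6N)) = sqrt(7 / (2π·6·N)) = sqrt(7/(12π·2n)).
Substituting N = 2n: C(14n, 2n) ~ (823543/46656)^(2n) · sqrt(7/(12π·2n)).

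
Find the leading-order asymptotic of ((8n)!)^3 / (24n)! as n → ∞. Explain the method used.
((8n)!)^3/(24n)! ~ ((2π·8n)^(2/2) / sqrt(3)) · 3^(−3·8n)  →  0

Write N = 8n. Stirling: N! ~ sqrt(2π N)(N/e)^N and (3N)! ~ sqrt(2π·3N)·(3N/e)^(3N).
  (N!)^3/(3N)! ~ (2π N)^(3/2) (N/e)^(3N) / [sqrt(2π·3N) (3N/e)^(3N)]
     = (2π N)^(3/2) / sqrt(2π·3N) · (N/(3N))^(3N)
     = (2π N)^((3−1)/2) / sqrt(3) · 3^(−3N).
Since 3^3 > 1, the factor 3^(−3N) decays exponentially, so the ratio → 0. Substituting N = 8n gives the stated form.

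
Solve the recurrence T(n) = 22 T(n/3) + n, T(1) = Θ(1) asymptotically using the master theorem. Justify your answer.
T(n) = Θ(n^(log_3 22))

Master theorem: compare f(n) = n to n^(log_3 22) where log_3 22 ≈ 2.814. Since 1 < log_3 22, we have f(n) = O(n^(log_3 22 − ε)) for some ε > 0 — Case 1. Hence T(n) = Θ(n^(log_3 22)).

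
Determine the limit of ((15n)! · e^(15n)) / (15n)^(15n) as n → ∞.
lim = ∞

Stirling: (15n)! ~ sqrt(2π·15n) · (15n/e)^(15n). Hence
  (15n)! · e^(15n) / (15n)^(15n) ~ sqrt(2π·15n) = sqrt(2π·15) · sqrt(n) → ∞.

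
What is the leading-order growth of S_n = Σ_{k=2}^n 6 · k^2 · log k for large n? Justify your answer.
S_n ~ 2 · n^3 log n − 2 · n^3 / 3

By integral comparison, S_n = ∫_1^n 6 · x^2 · log x dx + O(n^2 · log n). For the integral, ∫ x^2 log x dx = n^3 log n / 3 − n^3/9 (integration by parts). Hence S_n ~ 2 · n^3 log n − 2 · n^3 / 3.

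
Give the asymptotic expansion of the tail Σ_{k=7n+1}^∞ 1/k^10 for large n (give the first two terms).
Σ_{k>7n} 1/k^10 = 1/(9 · (7n)^9) − 1/(2 · (7n)^10) + O(1/(7n)^11)

Compare to the integral: ∫_{7n}^∞ x^(−10) dx = [−x^(−9)/9]_{7n}^∞ = 1/((10−1)·(7n)^9). The Euler-Maclaurin correction adds −f(7n)/2 = −1/(2·(7n)^10). Euler-Maclaurin then gives
  Σ_{k>7n} 1/k^10 = ∫_{7n}^∞ dx/x^10 − 1/(2·(7n)^10) + O(1/(7n)^11).
(Equivalently this is ζ(10) − Σ_{k≤7n} 1/k^10.)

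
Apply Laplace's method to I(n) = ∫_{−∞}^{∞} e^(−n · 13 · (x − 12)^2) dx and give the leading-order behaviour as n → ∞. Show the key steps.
I(n) = sqrt(π/(13n))

Here φ(x) = 13 · (x − 12)^2 has its unique minimum at x* = 12 with φ(x*) = 0 and φ''(x*) = 26. Laplace's method gives
  I(n) ~ e^(−n φ(x*)) · sqrt(2π / (n · φ''(x*))) = sqrt(2π / (26n)) = sqrt(π/(13n)).
This is exact: substituting u = (x − 12)·sqrt(13n) gives I(n) = (1/sqrt(13n)) ∫_{−∞}^{∞} e^(−u^2) du = sqrt(π/(13n)).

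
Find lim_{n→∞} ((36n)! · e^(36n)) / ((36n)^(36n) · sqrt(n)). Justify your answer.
lim = sqrt(2π·36)

Stirling: (36n)! ~ sqrt(2π·36n) · (36n/e)^(36n). Hence
  (36n)! · e^(36n) / (36n)^(36n) ~ sqrt(2π·36n).
Dividing by sqrt(n): sqrt(2π·36n) / sqrt(n) = sqrt(2π·36) · n^((1−1)/2), so the limit is sqrt(2π·36).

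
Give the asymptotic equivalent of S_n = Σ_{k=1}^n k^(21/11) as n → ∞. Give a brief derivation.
S_n ~ (11/32) · n^(32/11)

Integral comparison: Σ_{k=1}^n k^(21/11) = ∫_0^n x^(21/11) dx + O(n^(21/11)). The integral is n^(1 + 21/11) / (1 + 21/11) = n^((21+11)/11) / ((21+11)/11) = (11/32) · n^(32/11).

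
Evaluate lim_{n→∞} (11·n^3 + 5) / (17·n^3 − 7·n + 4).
lim = 11/17

For large n the leading n^3 terms dominate both numerator and denominator. Dividing top and bottom by n^3, every other term tends to 0, leaving 11/17.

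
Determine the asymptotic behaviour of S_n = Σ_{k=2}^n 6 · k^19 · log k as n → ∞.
S_n ~ 3 · n^20 log n / 10 − 3 · n^20 / 200

By integral comparison, S_n = ∫_1^n 6 · x^19 · log x dx + O(n^19 · log n). For the integral, ∫ x^19 log x dx = n^20 log n / 20 − n^20/400 (integration by parts). Hence S_n ~ 3 · n^20 log n / 10 − 3 · n^20 / 200.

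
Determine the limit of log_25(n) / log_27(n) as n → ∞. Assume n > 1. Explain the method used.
lim = ln(27) / ln(25) = log_25(27)

Change of base: log_25(n) = ln n / ln 25 and log_27(n) = ln n / ln 27. The ratio is (ln n / ln 25) · (ln 27 / ln n) = ln 27 / ln 25, a constant independent of n. So the limit is ln 27 / ln 25 = log_25(27).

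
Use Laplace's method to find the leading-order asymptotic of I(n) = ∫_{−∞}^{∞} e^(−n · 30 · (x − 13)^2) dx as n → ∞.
I(n) = sqrt(π/(30n))

Here φ(x) = 30 · (x − 13)^2 has its unique minimum at x* = 13 with φ(x*) = 0 and φ''(x*) = 60. Laplace's method gives
  I(n) ~ e^(−n φ(x*)) · sqrt(2π / (n · φ''(x*))) = sqrt(2π / (60n)) = sqrt(π/(30n)).
This is exact: substituting u = (x − 13)·sqrt(30n) gives I(n) = (1/sqrt(30n)) ∫_{−∞}^{∞} e^(−u^2) du = sqrt(π/(30n)).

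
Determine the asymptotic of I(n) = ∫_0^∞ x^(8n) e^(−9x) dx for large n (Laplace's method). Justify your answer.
I(n) ~ (sqrt(2π·8n) / 9) · (8n/(9e))^(8n)

Write the integrand as exp(8n ln x − 9x) and set f(x) = 8n ln x − 9x. Then f'(x) = 8n/x − 9 = 0 at x* = 8n/9, and f''(x*) = −8n/x*^2 = −9^2/(8n). Laplace's method (interior maximum) gives
  I(n) ~ e^(f(x*)) · sqrt(2π / |f''(x*)|)
        = exp(8n ln(8n/9) − 8n) · sqrt(2π · 8n / 9^2)
        = (8n/9)^(8n) e^(−8n) · sqrt(2π·8n) / 9
        = (sqrt(2π·8n) / 9) · (8n/(9e))^(8n).
This matches Γ(8n+1)/9^(8n+1) with Stirling applied to Γ.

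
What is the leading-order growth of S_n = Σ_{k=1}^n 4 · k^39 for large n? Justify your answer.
S_n ~ n^40 / 10

By integral comparison (Euler-Maclaurin), Σ_{k=1}^n 4 · k^39 = 4 · ∫_0^n x^39 dx + O(n^39) = 4 · n^40/40 = n^40 / 10 + O(n^39). (Equivalently, Faulhaber's formula gives the same leading term.)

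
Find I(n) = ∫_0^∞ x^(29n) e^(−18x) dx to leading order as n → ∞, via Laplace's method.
I(n) ~ (sqrt(2π·29n) / 18) · (29n/(18e))^(29n)

Write the integrand as exp(29n ln x − 18x) and set f(x) = 29n ln x − 18x. Then f'(x) = 29n/x − 18 = 0 at x* = 29n/18, and f''(x*) = −29n/x*^2 = −18^2/(29n). Laplace's method (interior maximum) gives
  I(n) ~ e^(f(x*)) · sqrt(2π / |f''(x*)|)
        = exp(29n ln(29n/18) − 29n) · sqrt(2π · 29n / 18^2)
        = (29n/18)^(29n) e^(−29n) · sqrt(2π·29n) / 18
        = (sqrt(2π·29n) / 18) · (29n/(18e))^(29n).
This matches Γ(29n+1)/18^(29n+1) with Stirling applied to Γ.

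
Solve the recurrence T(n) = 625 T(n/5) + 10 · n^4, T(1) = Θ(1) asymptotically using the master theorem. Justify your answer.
T(n) = Θ(n^4 log n)

log_5 625 = 4, and f(n) = 10 · n^4 = Θ(n^(log_5 625)). This is Case 2 of the master theorem: T(n) = Θ(f(n) · log n) = Θ(n^4 log n).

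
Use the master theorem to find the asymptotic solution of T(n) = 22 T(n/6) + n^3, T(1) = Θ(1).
T(n) = Θ(n^3)

log_6 22 ≈ 1.725. f(n) = n^3 dominates n^(log_6 22) since 3 > 1.725, and the regularity condition a·f(n/b) = 22·(n/6)^3 = (22/216)·n^3 ≤ c·f(n) holds with c = 22/216 ≈ 0.102 < 1. So this is Case 3: T(n) = Θ(f(n)) = Θ(n^3).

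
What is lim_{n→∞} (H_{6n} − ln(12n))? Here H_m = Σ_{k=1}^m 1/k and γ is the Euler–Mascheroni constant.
lim = −ln 2 + γ

By Euler-Maclaurin, H_m = ln m + γ + O(1/m). So
  H_{6n} − ln(12n) = ln(6n) + γ − ln(12n) + O(1/n)
                       = ln(6/12) + γ + O(1/n).
Hence the limit is ln(6/12) + γ (= −ln 2).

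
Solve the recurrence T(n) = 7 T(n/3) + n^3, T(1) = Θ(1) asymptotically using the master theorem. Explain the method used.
T(n) = Θ(n^3)

log_3 7 ≈ 1.771. f(n) = n^3 dominates n^(log_3 7) since 3 > 1.771, and the regularity condition a·f(n/b) = 7·(n/3)^3 = (7/27)·n^3 ≤ c·f(n) holds with c = 7/27 ≈ 0.259 < 1. So this is Case 3: T(n) = Θ(f(n)) = Θ(n^3).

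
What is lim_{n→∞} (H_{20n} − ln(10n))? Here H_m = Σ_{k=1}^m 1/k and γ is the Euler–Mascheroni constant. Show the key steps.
lim = ln 2 + γ

By Euler-Maclaurin, H_m = ln m + γ + O(1/m). So
  H_{20n} − ln(10n) = ln(20n) + γ − ln(10n) + O(1/n)
                       = ln(20/10) + γ + O(1/n).
Hence the limit is ln(20/10) + γ (= ln 2).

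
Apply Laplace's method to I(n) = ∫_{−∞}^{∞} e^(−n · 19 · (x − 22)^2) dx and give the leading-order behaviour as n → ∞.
I(n) = sqrt(π/(19n))

Here φ(x) = 19 · (x − 22)^2 has its unique minimum at x* = 22 with φ(x*) = 0 and φ''(x*) = 38. Laplace's method gives
  I(n) ~ e^(−n φ(x*)) · sqrt(2π / (n · φ''(x*))) = sqrt(2π / (38n)) = sqrt(π/(19n)).
This is exact: substituting u = (x − 22)·sqrt(19n) gives I(n) = (1/sqrt(19n)) ∫_{−∞}^{∞} e^(−u^2) du = sqrt(π/(19n)).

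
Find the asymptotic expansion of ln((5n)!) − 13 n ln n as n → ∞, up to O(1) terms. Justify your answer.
ln((5n)!) − 13 n ln n = −8 n ln n + 5(ln 5 − 1) n + (1/2) ln(2π·5n) + O(1/n)

Stirling: ln((5n)!) = 5n ln(5n) − 5n + (1/2) ln(2π·5n) + O(1/n).
Expand 5n ln(5n) = 5n (ln n + ln 5) = 5n ln n + 5n ln 5.
Subtract 13n ln n: leading term is (5 − 13) n ln n = −8 n ln n. The next term is 5n ln 5 − 5n = 5(ln 5 − 1) n. Then the (1/2) ln(2π·5n) correction.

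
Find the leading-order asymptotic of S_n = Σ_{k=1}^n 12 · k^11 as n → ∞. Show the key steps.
S_n ~ n^12

By integral comparison (Euler-Maclaurin), Σ_{k=1}^n 12 · k^11 = 12 · ∫_0^n x^11 dx + O(n^11) = 12 · n^12/12 = n^12 + O(n^11). (Equivalently, Faulhaber's formula gives the same leading term.)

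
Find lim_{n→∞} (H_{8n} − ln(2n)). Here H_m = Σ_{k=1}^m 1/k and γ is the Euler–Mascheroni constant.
lim = ln 4 + γ

By Euler-Maclaurin, H_m = ln m + γ + O(1/m). So
  H_{8n} − ln(2n) = ln(8n) + γ − ln(2n) + O(1/n)
                       = ln(8/2) + γ + O(1/n).
Hence the limit is ln(8/2) + γ (= ln 4).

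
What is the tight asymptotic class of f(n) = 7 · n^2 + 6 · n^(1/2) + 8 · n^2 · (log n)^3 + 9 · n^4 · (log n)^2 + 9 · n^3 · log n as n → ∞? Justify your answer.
f(n) ∈ Θ(n^4 · (log n)^2)

Compare the terms by growth order. For large n, n^a · (log n)^b dominates n^a' · (log n)^b' iff a > a', or (a = a' and b > b'). Ranking the 5 terms shows the dominant one is 9 · n^4 · (log n)^2. Hence f(n) ∈ Θ(n^4 · (log n)^2).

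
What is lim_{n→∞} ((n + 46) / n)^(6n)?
lim = e^276

Rewrite as (1 + 46/n)^(6n). By the standard limit (1 + x/n)^n → e^x, we have (1 + 46/n)^n → e^46, and raising to the 6th power gives e^276.
More precisely, ln[(1 + 46/n)^(6n)] = 6n · ln(1 + 46/n) = 6n · (46/n + O(1/n^2)) = 276 + O(1/n) → 276.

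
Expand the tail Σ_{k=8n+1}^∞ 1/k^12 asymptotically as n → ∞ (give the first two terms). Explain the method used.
Σ_{k>8n} 1/k^12 = 1/(11 · (8n)^11) − 1/(2 · (8n)^12) + O(1/(8n)^13)

Compare to the integral: ∫_{8n}^∞ x^(−12) dx = [−x^(−11)/11]_{8n}^∞ = 1/((12−1)·(8n)^11). The Euler-Maclaurin correction adds −f(8n)/2 = −1/(2·(8n)^12). Euler-Maclaurin then gives
  Σ_{k>8n} 1/k^12 = ∫_{8n}^∞ dx/x^12 − 1/(2·(8n)^12) + O(1/(8n)^13).
(Equivalently this is ζ(12) − Σ_{k≤8n} 1/k^12.)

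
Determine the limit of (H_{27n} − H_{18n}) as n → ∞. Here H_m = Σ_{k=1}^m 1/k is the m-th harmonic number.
lim = ln(27/18) = ln(3/2)

Euler-Maclaurin gives H_m = ln m + γ + 1/(2m) + O(1/m^2). The γ and O(1/m) terms cancel in the difference:
  H_{27n} − H_{18n} = ln(27n) − ln(18n) + O(1/n) = ln(27/18) + O(1/n).
Hence the limit is ln(27/18) = ln(3/2).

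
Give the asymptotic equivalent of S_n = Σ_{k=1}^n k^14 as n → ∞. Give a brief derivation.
S_n ~ n^15 / 15

By integral comparison (Euler-Maclaurin), Σ_{k=1}^n k^14 = ∫_0^n x^14 dx + O(n^14) = n^15/15 + O(n^14). (Equivalently, Faulhaber's formula gives the same leading term.)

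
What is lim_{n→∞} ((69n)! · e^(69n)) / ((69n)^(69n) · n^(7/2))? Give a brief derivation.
lim = 0

Stirling: (69n)! ~ sqrt(2π·69n) · (69n/e)^(69n). Hence
  (69n)! · e^(69n) / (69n)^(69n) ~ sqrt(2π·69n).
Dividing by n^(7/2): sqrt(2π·69n) / n^(7/2) = sqrt(2π·69) · n^((1−7)/2), so the expression behaves like sqrt(2π·69) · n^((1−7)/2) → 0.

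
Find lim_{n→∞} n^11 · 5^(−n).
lim = 0

Exponentials with base > 1 dominate every fixed polynomial: for any fixed c, n^c / 5^n → 0 as n → ∞ (e.g. by the ratio test, or by writing 5^n = e^(n ln 5) and noting e^(n ln 5) / n^c → ∞). Hence n^11 · 5^(−n) = n^11 / 5^n → 0.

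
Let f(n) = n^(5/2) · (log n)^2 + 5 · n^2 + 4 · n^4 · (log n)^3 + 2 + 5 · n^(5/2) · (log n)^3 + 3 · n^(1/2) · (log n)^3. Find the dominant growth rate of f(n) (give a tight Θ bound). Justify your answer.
f(n) ∈ Θ(n^4 · (log n)^3)

Compare the terms by growth order. For large n, n^a · (log n)^b dominates n^a' · (log n)^b' iff a > a', or (a = a' and b > b'). Ranking the 6 terms shows the dominant one is 4 · n^4 · (log n)^3. Hence f(n) ∈ Θ(n^4 · (log n)^3).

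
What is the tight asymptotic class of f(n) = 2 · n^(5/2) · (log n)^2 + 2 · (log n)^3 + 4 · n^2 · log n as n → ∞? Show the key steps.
f(n) ∈ Θ(n^(5/2) · (log n)^2)

Compare the terms by growth order. For large n, n^a · (log n)^b dominates n^a' · (log n)^b' iff a > a', or (a = a' and b > b'). Ranking the 3 terms shows the dominant one is 2 · n^(5/2) · (log n)^2. Hence f(n) ∈ Θ(n^(5/2) · (log n)^2).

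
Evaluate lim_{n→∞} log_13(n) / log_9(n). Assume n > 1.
lim = ln(9) / ln(13) = log_13(9)

Change of base: log_13(n) = ln n / ln 13 and log_9(n) = ln n / ln 9. The ratio is (ln n / ln 13) · (ln 9 / ln n) = ln 9 / ln 13, a constant independent of n. So the limit is ln 9 / ln 13 = log_13(9).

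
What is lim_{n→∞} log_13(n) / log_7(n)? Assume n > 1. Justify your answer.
lim = ln(7) / ln(13) = log_13(7)

Change of base: log_13(n) = ln n / ln 13 and log_7(n) = ln n / ln 7. The ratio is (ln n / ln 13) · (ln 7 / ln n) = ln 7 / ln 13, a constant independent of n. So the limit is ln 7 / ln 13 = log_13(7).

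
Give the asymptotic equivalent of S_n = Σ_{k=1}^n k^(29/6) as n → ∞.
S_n ~ (6/35) · n^(35/6)

Integral comparison: Σ_{k=1}^n k^(29/6) = ∫_0^n x^(29/6) dx + O(n^(29/6)). The integral is n^(1 + 29/6) / (1 + 29/6) = n^((29+6)/6) / ((29+6)/6) = (6/35) · n^(35/6).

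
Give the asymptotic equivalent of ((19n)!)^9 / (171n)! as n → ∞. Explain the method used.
((19n)!)^9/(171n)! ~ ((2π·19n)^(8/2) / 3) · 9^(−9·19n)  →  0

Write N = 19n. Stirling: N! ~ sqrt(2π N)(N/e)^N and (9N)! ~ sqrt(2π·9N)·(9N/e)^(9N).
  (N!)^9/(9N)! ~ (2π N)^(9/2) (N/e)^(9N) / [sqrt(2π·9N) (9N/e)^(9N)]
     = (2π N)^(9/2) / sqrt(2π·9N) · (N/(9N))^(9N)
     = (2π N)^((9−1)/2) / 3 · 9^(−9N).
Since 9^9 > 1, the factor 9^(−9N) decays exponentially, so the ratio → 0. Substituting N = 19n gives the stated form.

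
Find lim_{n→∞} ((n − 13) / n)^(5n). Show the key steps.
lim = e^(−65)

Rewrite as (1 − 13/n)^(5n). By the standard limit (1 + x/n)^n → e^x, we have (1 − 13/n)^n → e^(−13), and raising to the 5th power gives e^(−65).
More precisely, ln[(1 − 13/n)^(5n)] = 5n · ln(1 − 13/n) = 5n · (-13/n + O(1/n^2)) = -65 + O(1/n) → -65.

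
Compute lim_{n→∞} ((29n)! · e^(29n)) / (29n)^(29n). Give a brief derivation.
lim = ∞

Stirling: (29n)! ~ sqrt(2π·29n) · (29n/e)^(29n). Hence
  (29n)! · e^(29n) / (29n)^(29n) ~ sqrt(2π·29n) = sqrt(2π·29) · sqrt(n) → ∞.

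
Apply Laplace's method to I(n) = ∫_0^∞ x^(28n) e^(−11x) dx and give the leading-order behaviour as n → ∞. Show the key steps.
I(n) ~ (sqrt(2π·28n) / 11) · (28n/(11e))^(28n)

Write the integrand as exp(28n ln x − 11x) and set f(x) = 28n ln x − 11x. Then f'(x) = 28n/x − 11 = 0 at x* = 28n/11, and f''(x*) = −28n/x*^2 = −11^2/(28n). Laplace's method (interior maximum) gives
  I(n) ~ e^(f(x*)) · sqrt(2π / |f''(x*)|)
        = exp(28n ln(28n/11) − 28n) · sqrt(2π · 28n / 11^2)
        = (28n/11)^(28n) e^(−28n) · sqrt(2π·28n) / 11
        = (sqrt(2π·28n) / 11) · (28n/(11e))^(28n).
This matches Γ(28n+1)/11^(28n+1) with Stirling applied to Γ.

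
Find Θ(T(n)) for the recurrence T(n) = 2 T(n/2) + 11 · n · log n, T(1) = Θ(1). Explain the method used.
T(n) = Θ(n · (log n)^2)

Here log_2 2 = 1 and f(n) = 11 · n · log n = Θ(n^(log_2 2) · (log n)^1). This is the extended Case 2 of the master theorem (f matches the critical exponent up to log factors), giving T(n) = Θ(n^(log_2 2) · (log n)^(1+1)) = Θ(n · (log n)^2).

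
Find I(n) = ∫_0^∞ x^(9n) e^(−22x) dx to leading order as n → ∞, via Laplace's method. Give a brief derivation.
I(n) ~ (sqrt(2π·9n) / 22) · (9n/(22e))^(9n)

Write the integrand as exp(9n ln x − 22x) and set f(x) = 9n ln x − 22x. Then f'(x) = 9n/x − 22 = 0 at x* = 9n/22, and f''(x*) = −9n/x*^2 = −22^2/(9n). Laplace's method (interior maximum) gives
  I(n) ~ e^(f(x*)) · sqrt(2π / |f''(x*)|)
        = exp(9n ln(9n/22) − 9n) · sqrt(2π · 9n / 22^2)
        = (9n/22)^(9n) e^(−9n) · sqrt(2π·9n) / 22
        = (sqrt(2π·9n) / 22) · (9n/(22e))^(9n).
This matches Γ(9n+1)/22^(9n+1) with Stirling applied to Γ.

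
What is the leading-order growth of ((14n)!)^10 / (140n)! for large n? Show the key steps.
((14n)!)^10/(140n)! ~ ((2π·14n)^(9/2) / sqrt(10)) · 10^(−10·14n)  →  0

Write N = 14n. Stirling: N! ~ sqrt(2π N)(N/e)^N and (10N)! ~ sqrt(2π·10N)·(10N/e)^(10N).
  (N!)^10/(10N)! ~ (2π N)^(10/2) (N/e)^(10N) / [sqrt(2π·10N) (10N/e)^(10N)]
     = (2π N)^(10/2) / sqrt(2π·10N) · (N/(10N))^(10N)
     = (2π N)^((10−1)/2) / sqrt(10) · 10^(−10N).
Since 10^10 > 1, the factor 10^(−10N) decays exponentially, so the ratio → 0. Substituting N = 14n gives the stated form.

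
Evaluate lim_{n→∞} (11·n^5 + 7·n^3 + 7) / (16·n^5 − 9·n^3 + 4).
lim = 11/16

For large n the leading n^5 terms dominate both numerator and denominator. Dividing top and bottom by n^5, every other term tends to 0, leaving 11/16.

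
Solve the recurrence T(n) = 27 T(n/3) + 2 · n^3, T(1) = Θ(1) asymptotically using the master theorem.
T(n) = Θ(n^3 log n)

log_3 27 = 3, and f(n) = 2 · n^3 = Θ(n^(log_3 27)). This is Case 2 of the master theorem: T(n) = Θ(f(n) · log n) = Θ(n^3 log n).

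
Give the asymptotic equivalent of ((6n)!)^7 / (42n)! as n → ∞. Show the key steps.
((6n)!)^7/(42n)! ~ ((2π·6n)^(6/2) / sqrt(7)) · 7^(−7·6n)  →  0

Write N = 6n. Stirling: N! ~ sqrt(2π N)(N/e)^N and (7N)! ~ sqrt(2π·7N)·(7N/e)^(7N).
  (N!)^7/(7N)! ~ (2π N)^(7/2) (N/e)^(7N) / [sqrt(2π·7N) (7N/e)^(7N)]
     = (2π N)^(7/2) / sqrt(2π·7N) · (N/(7N))^(7N)
     = (2π N)^((7−1)/2) / sqrt(7) · 7^(−7N).
Since 7^7 > 1, the factor 7^(−7N) decays exponentially, so the ratio → 0. Substituting N = 6n gives the stated form.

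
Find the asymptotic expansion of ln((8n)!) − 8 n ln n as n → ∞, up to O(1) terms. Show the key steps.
ln((8n)!) − 8 n ln n = 8(ln 8 − 1) n + (1/2) ln(2π·8n) + O(1/n)

Stirling: ln((8n)!) = 8n ln(8n) − 8n + (1/2) ln(2π·8n) + O(1/n).
Since 8n ln(8n) = 8n ln n + 8n ln 8, subtracting 8n ln n cancels the n ln n term exactly. What remains is 8(ln 8 − 1) n + (1/2) ln(2π·8n) + O(1/n).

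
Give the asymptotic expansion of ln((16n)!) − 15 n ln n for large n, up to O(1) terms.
ln((16n)!) − 15 n ln n = n ln n + 16(ln 16 − 1) n + (1/2) ln(2π·16n) + O(1/n)

Stirling: ln((16n)!) = 16n ln(16n) − 16n + (1/2) ln(2π·16n) + O(1/n).
Expand 16n ln(16n) = 16n (ln n + ln 16) = 16n ln n + 16n ln 16.
Subtract 15n ln n: leading term is (16 − 15) n ln n = n ln n. The next term is 16n ln 16 − 16n = 16(ln 16 − 1) n. Then the (1/2) ln(2π·16n) correction.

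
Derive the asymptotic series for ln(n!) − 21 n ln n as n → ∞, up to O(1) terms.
ln(n!) − 21 n ln n = −20 n ln n − n + (1/2) ln(2π n) + O(1/n)

Stirling: ln((n)!) = n ln(n) − n + (1/2) ln(2π·n) + O(1/n).
Here n ln(n) = n ln n.
Subtract 21n ln n: leading term is (1 − 21) n ln n = −20 n ln n. The next term is −n. Then the (1/2) ln(2π·n) correction.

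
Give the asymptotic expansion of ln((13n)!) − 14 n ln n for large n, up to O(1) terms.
ln((13n)!) − 14 n ln n = −n ln n + 13(ln 13 − 1) n + (1/2) ln(2π·13n) + O(1/n)

Stirling: ln((13n)!) = 13n ln(13n) − 13n + (1/2) ln(2π·13n) + O(1/n).
Expand 13n ln(13n) = 13n (ln n + ln 13) = 13n ln n + 13n ln 13.
Subtract 14n ln n: leading term is (13 − 14) n ln n = −n ln n. The next term is 13n ln 13 − 13n = 13(ln 13 − 1) n. Then the (1/2) ln(2π·13n) correction.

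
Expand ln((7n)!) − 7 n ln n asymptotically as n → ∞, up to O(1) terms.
ln((7n)!) − 7 n ln n = 7(ln 7 − 1) n + (1/2) ln(2π·7n) + O(1/n)

Stirling: ln((7n)!) = 7n ln(7n) − 7n + (1/2) ln(2π·7n) + O(1/n).
Since 7n ln(7n) = 7n ln n + 7n ln 7, subtracting 7n ln n cancels the n ln n term exactly. What remains is 7(ln 7 − 1) n + (1/2) ln(2π·7n) + O(1/n).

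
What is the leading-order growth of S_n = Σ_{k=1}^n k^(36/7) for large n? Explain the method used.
S_n ~ (7/43) · n^(43/7)

Integral comparison: Σ_{k=1}^n k^(36/7) = ∫_0^n x^(36/7) dx + O(n^(36/7)). The integral is n^(1 + 36/7) / (1 + 36/7) = n^((36+7)/7) / ((36+7)/7) = (7/43) · n^(43/7).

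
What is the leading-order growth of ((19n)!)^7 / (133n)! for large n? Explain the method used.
((19n)!)^7/(133n)! ~ ((2π·19n)^(6/2) / sqrt(7)) · 7^(−7·19n)  →  0

Write N = 19n. Stirling: N! ~ sqrt(2π N)(N/e)^N and (7N)! ~ sqrt(2π·7N)·(7N/e)^(7N).
  (N!)^7/(7N)! ~ (2π N)^(7/2) (N/e)^(7N) / [sqrt(2π·7N) (7N/e)^(7N)]
     = (2π N)^(7/2) / sqrt(2π·7N) · (N/(7N))^(7N)
     = (2π N)^((7−1)/2) / sqrt(7) · 7^(−7N).
Since 7^7 > 1, the factor 7^(−7N) decays exponentially, so the ratio → 0. Substituting N = 19n gives the stated form.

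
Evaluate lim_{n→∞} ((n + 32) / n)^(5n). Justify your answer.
lim = e^160

Rewrite as (1 + 32/n)^(5n). By the standard limit (1 + x/n)^n → e^x, we have (1 + 32/n)^n → e^32, and raising to the 5th power gives e^160.
More precisely, ln[(1 + 32/n)^(5n)] = 5n · ln(1 + 32/n) = 5n · (32/n + O(1/n^2)) = 160 + O(1/n) → 160.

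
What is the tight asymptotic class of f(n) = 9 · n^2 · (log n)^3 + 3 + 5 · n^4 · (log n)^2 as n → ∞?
f(n) ∈ Θ(n^4 · (log n)^2)

Compare the terms by growth order. For large n, n^a · (log n)^b dominates n^a' · (log n)^b' iff a > a', or (a = a' and b > b'). Ranking the 3 terms shows the dominant one is 5 · n^4 · (log n)^2. Hence f(n) ∈ Θ(n^4 · (log n)^2).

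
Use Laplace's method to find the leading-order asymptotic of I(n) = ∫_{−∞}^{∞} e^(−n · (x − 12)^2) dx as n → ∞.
I(n) = sqrt(π/n)

Here φ(x) = (x − 12)^2 has its unique minimum at x* = 12 with φ(x*) = 0 and φ''(x*) = 2. Laplace's method gives
  I(n) ~ e^(−n φ(x*)) · sqrt(2π / (n · φ''(x*))) = sqrt(2π / (2n)) = sqrt(π/n).
This is exact: substituting u = (x − 12)·sqrt(n) gives I(n) = (1/sqrt(n)) ∫_{−∞}^{∞} e^(−u^2) du = sqrt(π/n).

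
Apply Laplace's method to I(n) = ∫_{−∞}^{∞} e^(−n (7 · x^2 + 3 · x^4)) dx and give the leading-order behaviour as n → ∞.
I(n) ~ sqrt(π/(7n))

φ(x) = 7 · x^2 + 3 · x^4 has its unique global minimum at x* = 0 (since φ'(x) = 14x + 12x^3 = 0 only at x = 0 for real x with both coefficients positive, and φ → ∞ as |x| → ∞). At x* = 0, φ(0) = 0 and φ''(0) = 14. Laplace's method then gives
  I(n) ~ sqrt(2π / (n · φ''(0))) · e^(−n φ(0)) = sqrt(2π / (14n)) = sqrt(π/(7n)).
The 3 · x^4 term contributes only at subleading order (an O(1/n) relative correction).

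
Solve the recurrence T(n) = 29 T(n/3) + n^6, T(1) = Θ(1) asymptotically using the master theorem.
T(n) = Θ(n^6)

log_3 29 ≈ 3.065. f(n) = n^6 dominates n^(log_3 29) since 6 > 3.065, and the regularity condition a·f(n/b) = 29·(n/3)^6 = (29/729)·n^6 ≤ c·f(n) holds with c = 29/729 ≈ 0.0398 < 1. So this is Case 3: T(n) = Θ(f(n)) = Θ(n^6).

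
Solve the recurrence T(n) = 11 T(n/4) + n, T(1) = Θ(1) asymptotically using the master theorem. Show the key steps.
T(n) = Θ(n^(log_4 11))

Master theorem: compare f(n) = n to n^(log_4 11) where log_4 11 ≈ 1.730. Since 1 < log_4 11, we have f(n) = O(n^(log_4 11 − ε)) for some ε > 0 — Case 1. Hence T(n) = Θ(n^(log_4 11)).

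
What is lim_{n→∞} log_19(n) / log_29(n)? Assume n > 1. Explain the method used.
lim = ln(29) / ln(19) = log_19(29)

Change of base: log_19(n) = ln n / ln 19 and log_29(n) = ln n / ln 29. The ratio is (ln n / ln 19) · (ln 29 / ln n) = ln 29 / ln 19, a constant independent of n. So the limit is ln 29 / ln 19 = log_19(29).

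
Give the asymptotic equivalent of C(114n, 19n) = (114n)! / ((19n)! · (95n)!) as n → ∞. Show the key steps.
C(114n, 19n) ~ (46656/3125)^(19n) · sqrt(3/(5π·19n))

Write N = 19n. Apply Stirling to each factorial:
  (6N)! ~ sqrt(2π·6N) · (6N/e)^(6N),
  N! ~ sqrt(2π N) · (N/e)^N,
  (5N)! ~ sqrt(2π·5N) · (5N/e)^(5N).
The exponential factors combine to (6N)^(6N) / (N^N · (5N)^(5N)) = 6^(6N)/5^(5N) = (6^6/5^5)^N = (46656/3125)^N.
The square-root prefactors combine to sqrt(2π·6N) / (sqrt(2π N)·sqrt(2π·5N)) = sqrt(6 / (2π·5·N)) = sqrt(3/(5π·19n)).
Substituting N = 19n: C(114n, 19n) ~ (46656/3125)^(19n) · sqrt(3/(5π·19n)).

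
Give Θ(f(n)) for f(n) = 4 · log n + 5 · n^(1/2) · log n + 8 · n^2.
f(n) ∈ Θ(n^2)

Compare the terms by growth order. For large n, n^a · (log n)^b dominates n^a' · (log n)^b' iff a > a', or (a = a' and b > b'). Ranking the 3 terms shows the dominant one is 8 · n^2. Hence f(n) ∈ Θ(n^2).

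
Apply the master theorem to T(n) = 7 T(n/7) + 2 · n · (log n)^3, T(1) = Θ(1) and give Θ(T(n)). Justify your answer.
T(n) = Θ(n · (log n)^4)

Here log_7 7 = 1 and f(n) = 2 · n · (log n)^3 = Θ(n^(log_7 7) · (log n)^3). This is the extended Case 2 of the master theorem (f matches the critical exponent up to log factors), giving T(n) = Θ(n^(log_7 7) · (log n)^(3+1)) = Θ(n · (log n)^4).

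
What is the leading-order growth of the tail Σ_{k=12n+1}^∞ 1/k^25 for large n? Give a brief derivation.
Σ_{k>12n} 1/k^25 ~ 1/(24 · (12n)^24)

Compare to the integral: ∫_{12n}^∞ x^(−25) dx = [−x^(−24)/24]_{12n}^∞ = 1/((25−1)·(12n)^24). Euler-Maclaurin then gives
  Σ_{k>12n} 1/k^25 = ∫_{12n}^∞ dx/x^25 − 1/(2·(12n)^25) + O(1/(12n)^26).
(Equivalently this is ζ(25) − Σ_{k≤12n} 1/k^25.)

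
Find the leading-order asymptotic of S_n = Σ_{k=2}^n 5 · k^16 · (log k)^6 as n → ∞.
S_n ~ 5 · n^17 · (log n)^6 / 17

By integral comparison, S_n = ∫_1^n 5 · x^16 · (log x)^6 dx + O(n^16 · (log n)^6). For the integral, the leading term of ∫_1^n x^16 (log x)^6 dx is n^17/17 · (log n)^6 (by repeated integration by parts; each step lowers the log-exponent and produces a relatively O(1/log n) correction). Hence S_n ~ 5 · n^17 · (log n)^6 / 17.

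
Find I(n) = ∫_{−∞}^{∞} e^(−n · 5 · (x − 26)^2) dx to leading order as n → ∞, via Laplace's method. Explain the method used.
I(n) = sqrt(π/(5n))

Here φ(x) = 5 · (x − 26)^2 has its unique minimum at x* = 26 with φ(x*) = 0 and φ''(x*) = 10. Laplace's method gives
  I(n) ~ e^(−n φ(x*)) · sqrt(2π / (n · φ''(x*))) = sqrt(2π / (10n)) = sqrt(π/(5n)).
This is exact: substituting u = (x − 26)·sqrt(5n) gives I(n) = (1/sqrt(5n)) ∫_{−∞}^{∞} e^(−u^2) du = sqrt(π/(5n)).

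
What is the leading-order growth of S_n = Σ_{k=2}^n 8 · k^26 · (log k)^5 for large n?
S_n ~ 8 · n^27 · (log n)^5 / 27

By integral comparison, S_n = ∫_1^n 8 · x^26 · (log x)^5 dx + O(n^26 · (log n)^5). For the integral, the leading term of ∫_1^n x^26 (log x)^5 dx is n^27/27 · (log n)^5 (by repeated integration by parts; each step lowers the log-exponent and produces a relatively O(1/log n) correction). Hence S_n ~ 8 · n^27 · (log n)^5 / 27.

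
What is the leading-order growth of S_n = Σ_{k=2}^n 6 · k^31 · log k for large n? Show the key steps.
S_n ~ 3 · n^32 log n / 16 − 3 · n^32 / 512

By integral comparison, S_n = ∫_1^n 6 · x^31 · log x dx + O(n^31 · log n). For the integral, ∫ x^31 log x dx = n^32 log n / 32 − n^32/1024 (integration by parts). Hence S_n ~ 3 · n^32 log n / 16 − 3 · n^32 / 512.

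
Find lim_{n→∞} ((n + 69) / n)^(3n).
lim = e^207

Rewrite as (1 + 69/n)^(3n). By the standard limit (1 + x/n)^n → e^x, we have (1 + 69/n)^n → e^69, and raising to the 3rd power gives e^207.
More precisely, ln[(1 + 69/n)^(3n)] = 3n · ln(1 + 69/n) = 3n · (69/n + O(1/n^2)) = 207 + O(1/n) → 207.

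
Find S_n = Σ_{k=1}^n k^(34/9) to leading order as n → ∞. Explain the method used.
S_n ~ (9/43) · n^(43/9)

Integral comparison: Σ_{k=1}^n k^(34/9) = ∫_0^n x^(34/9) dx + O(n^(34/9)). The integral is n^(1 + 34/9) / (1 + 34/9) = n^((34+9)/9) / ((34+9)/9) = (9/43) · n^(43/9).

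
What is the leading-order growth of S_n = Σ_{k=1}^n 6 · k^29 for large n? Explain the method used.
S_n ~ n^30 / 5

By integral comparison (Euler-Maclaurin), Σ_{k=1}^n 6 · k^29 = 6 · ∫_0^n x^29 dx + O(n^29) = 6 · n^30/30 = n^30 / 5 + O(n^29). (Equivalently, Faulhaber's formula gives the same leading term.)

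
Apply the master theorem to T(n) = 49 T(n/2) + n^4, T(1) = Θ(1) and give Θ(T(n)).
T(n) = Θ(n^(log_2 49))

Master theorem: compare f(n) = n^4 to n^(log_2 49) where log_2 49 ≈ 5.615. Since 4 < log_2 49, we have f(n) = O(n^(log_2 49 − ε)) for some ε > 0 — Case 1. Hence T(n) = Θ(n^(log_2 49)).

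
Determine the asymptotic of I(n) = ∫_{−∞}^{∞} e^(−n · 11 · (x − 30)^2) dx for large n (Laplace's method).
I(n) = sqrt(π/(11n))

Here φ(x) = 11 · (x − 30)^2 has its unique minimum at x* = 30 with φ(x*) = 0 and φ''(x*) = 22. Laplace's method gives
  I(n) ~ e^(−n φ(x*)) · sqrt(2π / (n · φ''(x*))) = sqrt(2π / (22n)) = sqrt(π/(11n)).
This is exact: substituting u = (x − 30)·sqrt(11n) gives I(n) = (1/sqrt(11n)) ∫_{−∞}^{∞} e^(−u^2) du = sqrt(π/(11n)).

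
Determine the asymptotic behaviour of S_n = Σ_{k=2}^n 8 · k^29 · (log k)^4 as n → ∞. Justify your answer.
S_n ~ 4 · n^30 · (log n)^4 / 15

By integral comparison, S_n = ∫_1^n 8 · x^29 · (log x)^4 dx + O(n^29 · (log n)^4). For the integral, the leading term of ∫_1^n x^29 (log x)^4 dx is n^30/30 · (log n)^4 (by repeated integration by parts; each step lowers the log-exponent and produces a relatively O(1/log n) correction). Hence S_n ~ 4 · n^30 · (log n)^4 / 15.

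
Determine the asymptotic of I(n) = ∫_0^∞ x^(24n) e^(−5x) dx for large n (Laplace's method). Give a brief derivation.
I(n) ~ (sqrt(2π·24n) / 5) · (24n/(5e))^(24n)

Write the integrand as exp(24n ln x − 5x) and set f(x) = 24n ln x − 5x. Then f'(x) = 24n/x − 5 = 0 at x* = 24n/5, and f''(x*) = −24n/x*^2 = −5^2/(24n). Laplace's method (interior maximum) gives
  I(n) ~ e^(f(x*)) · sqrt(2π / |f''(x*)|)
        = exp(24n ln(24n/5) − 24n) · sqrt(2π · 24n / 5^2)
        = (24n/5)^(24n) e^(−24n) · sqrt(2π·24n) / 5
        = (sqrt(2π·24n) / 5) · (24n/(5e))^(24n).
This matches Γ(24n+1)/5^(24n+1) with Stirling applied to Γ.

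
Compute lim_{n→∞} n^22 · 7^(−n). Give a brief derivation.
lim = 0

Exponentials with base > 1 dominate every fixed polynomial: for any fixed c, n^c / 7^n → 0 as n → ∞ (e.g. by the ratio test, or by writing 7^n = e^(n ln 7) and noting e^(n ln 7) / n^c → ∞). Hence n^22 · 7^(−n) = n^22 / 7^n → 0.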